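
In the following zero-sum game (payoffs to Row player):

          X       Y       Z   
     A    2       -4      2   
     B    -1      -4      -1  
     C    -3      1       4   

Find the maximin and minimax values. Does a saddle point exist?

Maximin = -3, Minimax = 1, Saddle: False

Work:
Row minimums: [-4, -4, -3] → maximin = -3
Column maximums: [2, 1, 4] → minimax = 1
No saddle point (maximin ≠ minimax). Mixed strategy needed.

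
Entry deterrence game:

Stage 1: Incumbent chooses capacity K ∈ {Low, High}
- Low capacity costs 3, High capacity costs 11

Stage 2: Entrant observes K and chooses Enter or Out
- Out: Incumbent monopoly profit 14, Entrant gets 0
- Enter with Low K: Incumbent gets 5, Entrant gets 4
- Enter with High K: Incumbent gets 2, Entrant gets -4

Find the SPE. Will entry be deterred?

SPE: (High, Enter|Low, Out|High); Entry deterred. Incumbent net profit = 3

Work:
After Low K: Entrant enters (4 > 0)
After High K: Entrant stays out (-4 < 0)
Incumbent: Low → 5−3=2, High → 14−11=3
Incumbent chooses High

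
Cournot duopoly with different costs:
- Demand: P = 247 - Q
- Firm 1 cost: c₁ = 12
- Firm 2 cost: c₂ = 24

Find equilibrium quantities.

q₁* = 82.33, q₂* = 70.33

Work:
Reaction: q₁ = (247 - 12 - q₂)/2
Reaction: q₂ = (247 - 24 - q₁)/2
Solve simultaneously:
q₁* = (247 - 2×12 + 24)/3 = 82.33
q₂* = (247 - 2×24 + 12)/3 = 70.33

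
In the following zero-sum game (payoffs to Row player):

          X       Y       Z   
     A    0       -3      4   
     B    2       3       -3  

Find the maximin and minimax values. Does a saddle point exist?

Maximin = -3, Minimax = 2, Saddle: False

Work:
Row minimums: [-3, -3] → maximin = -3
Column maximums: [2, 3, 4] → minimax = 2
No saddle point (maximin ≠ minimax). Mixed strategy needed.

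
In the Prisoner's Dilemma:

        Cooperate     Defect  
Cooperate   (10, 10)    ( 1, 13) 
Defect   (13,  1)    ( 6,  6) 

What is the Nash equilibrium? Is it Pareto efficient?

(Defect, Defect) is NE; not Pareto efficient

Work:
Defect dominates Cooperate for both players:
If P2 cooperates: Defect (13) > Cooperate (10)
If P2 defects: Defect (6) > Cooperate (1)
NE: (Defect, Defect) with payoff (6, 6)
But (Cooperate, Cooperate) = (10, 10) Pareto dominates (6, 6)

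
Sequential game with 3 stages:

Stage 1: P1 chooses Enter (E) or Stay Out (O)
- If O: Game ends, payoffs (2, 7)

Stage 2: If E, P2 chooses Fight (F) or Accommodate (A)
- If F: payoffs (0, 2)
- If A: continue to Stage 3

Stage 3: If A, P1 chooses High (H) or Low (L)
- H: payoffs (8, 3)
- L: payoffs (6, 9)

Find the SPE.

SPE: (E, A, H); Outcome (8, 3)

Work:
Stage 3: P1 chooses H (8 vs 6)
Stage 2: P2: F->2, A->3 (anticipating H). Choose A
Stage 1: P1: O->2, E->8 (anticipating A, H). Choose E
SPE path: E -> A -> H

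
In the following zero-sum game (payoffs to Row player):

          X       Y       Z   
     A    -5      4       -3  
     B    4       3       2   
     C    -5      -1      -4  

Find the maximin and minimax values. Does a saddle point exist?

Maximin = 2, Minimax = 2, Saddle: True

Work:
Row minimums: [-5, 2, -5] → maximin = 2
Column maximums: [4, 4, 2] → minimax = 2
Saddle point exists! Game value = 2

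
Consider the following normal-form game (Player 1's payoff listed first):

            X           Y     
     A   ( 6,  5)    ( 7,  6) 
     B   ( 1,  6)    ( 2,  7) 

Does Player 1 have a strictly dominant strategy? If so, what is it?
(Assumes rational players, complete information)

Yes, Player 1's strictly dominant strategy is A

Work:
A strategy strictly dominates another if it gives a strictly higher payoff against every opponent action. Compare each pair of P1's strategies column-by-column:
  A vs B: [6 vs 1, 7 vs 2] → A strictly dominates B
  B vs A: [1 vs 6, 2 vs 7] → B does not strictly dominate A (column X: 1 ≤ 6)
A strictly dominates every other strategy → strictly dominant.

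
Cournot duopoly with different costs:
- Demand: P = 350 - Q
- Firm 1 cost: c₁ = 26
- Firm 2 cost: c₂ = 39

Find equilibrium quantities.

q₁* = 112.33, q₂* = 99.33

Work:
Reaction: q₁ = (350 - 26 - q₂)/2
Reaction: q₂ = (350 - 39 - q₁)/2
Solve simultaneously:
q₁* = (350 - 2×26 + 39)/3 = 112.33
q₂* = (350 - 2×39 + 26)/3 = 99.33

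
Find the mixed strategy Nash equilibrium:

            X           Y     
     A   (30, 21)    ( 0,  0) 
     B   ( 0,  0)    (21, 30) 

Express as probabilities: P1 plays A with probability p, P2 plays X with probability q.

p = 0.5882, q = 0.4118

Work:
Find probabilities that make opponent indifferent:
P2 chooses q to make P1 indifferent between A and B
P1 chooses p to make P2 indifferent between X and Y
Mixed NE: P1 plays (A: 0.5882, B: 0.4118), P2 plays (X: 0.4118, Y: 0.5882)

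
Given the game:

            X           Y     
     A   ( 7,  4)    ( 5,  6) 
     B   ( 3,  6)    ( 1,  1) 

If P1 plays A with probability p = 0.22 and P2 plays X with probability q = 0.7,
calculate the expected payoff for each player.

E[P1] = 3.28, E[P2] = 4.522

Work:
E[P1] = p·q·π₁(A,X) + p·(1-q)·π₁(A,Y) + (1-p)·q·π₁(B,X) + (1-p)·(1-q)·π₁(B,Y)
= 0.22·0.7·7 + 0.22·0.3·5 + 0.78·0.7·3 + 0.78·0.3·1
= 3.28

E[P2] = 4.522 (similar calculation)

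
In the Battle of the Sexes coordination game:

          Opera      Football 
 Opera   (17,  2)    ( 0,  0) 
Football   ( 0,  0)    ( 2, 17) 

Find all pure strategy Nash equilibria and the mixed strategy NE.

Pure NE: (Opera, Opera) and (Football, Football); Mixed NE: p = 0.8947, q = 0.1053

Work:
Check pure NE:
(Opera, Opera): (17, 2) - no unilateral deviation beneficial
(Football, Football): (2, 17) - no unilateral deviation beneficial
Mixed NE: P1 plays Opera with p = 0.8947, P2 plays Opera with q = 0.1053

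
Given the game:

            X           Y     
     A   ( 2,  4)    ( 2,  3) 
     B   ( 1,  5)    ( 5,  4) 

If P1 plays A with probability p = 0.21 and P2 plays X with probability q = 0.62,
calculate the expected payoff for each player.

E[P1] = 2.4108, E[P2] = 4.41

Work:
E[P1] = p·q·π₁(A,X) + p·(1-q)·π₁(A,Y) + (1-p)·q·π₁(B,X) + (1-p)·(1-q)·π₁(B,Y)
= 0.21·0.62·2 + 0.21·0.38·2 + 0.79·0.62·1 + 0.79·0.38·5
= 2.4108

E[P2] = 4.41 (similar calculation)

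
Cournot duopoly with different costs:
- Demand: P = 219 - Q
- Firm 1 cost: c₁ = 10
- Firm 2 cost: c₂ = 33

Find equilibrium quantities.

q₁* = 77.33, q₂* = 54.33

Work:
Reaction: q₁ = (219 - 10 - q₂)/2
Reaction: q₂ = (219 - 33 - q₁)/2
Solve simultaneously:
q₁* = (219 - 2×10 + 33)/3 = 77.33
q₂* = (219 - 2×33 + 10)/3 = 54.33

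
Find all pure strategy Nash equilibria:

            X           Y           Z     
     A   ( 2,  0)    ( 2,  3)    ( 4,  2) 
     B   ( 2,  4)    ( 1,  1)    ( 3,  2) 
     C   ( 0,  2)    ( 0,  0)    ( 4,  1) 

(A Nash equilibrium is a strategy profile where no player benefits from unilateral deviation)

Nash equilibrium: (A, Y), (B, X)

Work:
Best responses:
  P1 vs X: payoffs [2, 2, 0] → best response A/B (payoff 2)
  P1 vs Y: payoffs [2, 1, 0] → best response A (payoff 2)
  P1 vs Z: payoffs [4, 3, 4] → best response A/C (payoff 4)
  P2 vs A: payoffs [0, 3, 2] → best response Y (payoff 3)
  P2 vs B: payoffs [4, 1, 2] → best response X (payoff 4)
  P2 vs C: payoffs [2, 0, 1] → best response X (payoff 2)
Mutual best responses: (A,Y), (B,X) → Nash equilibria.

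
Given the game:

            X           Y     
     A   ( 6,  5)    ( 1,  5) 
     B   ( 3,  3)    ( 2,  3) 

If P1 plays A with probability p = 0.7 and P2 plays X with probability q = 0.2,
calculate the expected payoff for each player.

E[P1] = 2.06, E[P2] = 4.4

Work:
E[P1] = p·q·π₁(A,X) + p·(1-q)·π₁(A,Y) + (1-p)·q·π₁(B,X) + (1-p)·(1-q)·π₁(B,Y)
= 0.7·0.2·6 + 0.7·0.8·1 + 0.3·0.2·3 + 0.3·0.8·2
= 2.06

E[P2] = 4.4 (similar calculation)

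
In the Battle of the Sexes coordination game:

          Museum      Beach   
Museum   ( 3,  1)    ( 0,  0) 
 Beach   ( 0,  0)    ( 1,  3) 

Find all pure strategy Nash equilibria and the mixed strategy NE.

Pure NE: (Museum, Museum) and (Beach, Beach); Mixed NE: p = 0.75, q = 0.25

Work:
Check pure NE:
(Museum, Museum): (3, 1) - no unilateral deviation beneficial
(Beach, Beach): (1, 3) - no unilateral deviation beneficial
Mixed NE: P1 plays Museum with p = 0.75, P2 plays Museum with q = 0.25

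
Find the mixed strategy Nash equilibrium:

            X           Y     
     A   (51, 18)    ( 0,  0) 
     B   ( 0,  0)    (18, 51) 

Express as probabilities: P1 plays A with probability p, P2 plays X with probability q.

p = 0.7391, q = 0.2609

Work:
Find probabilities that make opponent indifferent:
P2 chooses q to make P1 indifferent between A and B
P1 chooses p to make P2 indifferent between X and Y
Mixed NE: P1 plays (A: 0.7391, B: 0.2609), P2 plays (X: 0.2609, Y: 0.7391)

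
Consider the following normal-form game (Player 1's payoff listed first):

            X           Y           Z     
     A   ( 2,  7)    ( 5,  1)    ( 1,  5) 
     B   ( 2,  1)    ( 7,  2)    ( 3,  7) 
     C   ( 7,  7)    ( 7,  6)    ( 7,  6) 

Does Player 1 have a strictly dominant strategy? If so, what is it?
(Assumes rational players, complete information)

No strictly dominant strategy exists for Player 1

Work:
A strategy strictly dominates another if it gives a strictly higher payoff against every opponent action. Compare each pair of P1's strategies column-by-column:
  A vs B: [2 vs 2, 5 vs 7, 1 vs 3] → A does not strictly dominate B (column X: 2 ≤ 2)
  A vs C: [2 vs 7, 5 vs 7, 1 vs 7] → A does not strictly dominate C (column X: 2 ≤ 7)
  B vs A: [2 vs 2, 7 vs 5, 3 vs 1] → B does not strictly dominate A (column X: 2 ≤ 2)
  B vs C: [2 vs 7, 7 vs 7, 3 vs 7] → B does not strictly dominate C (column X: 2 ≤ 7)
  C vs A: [7 vs 2, 7 vs 5, 7 vs 1] → C strictly dominates A
  C vs B: [7 vs 2, 7 vs 7, 7 vs 3] → C does not strictly dominate B (column Y: 7 ≤ 7)
No single strategy strictly dominates all others → no strictly dominant strategy.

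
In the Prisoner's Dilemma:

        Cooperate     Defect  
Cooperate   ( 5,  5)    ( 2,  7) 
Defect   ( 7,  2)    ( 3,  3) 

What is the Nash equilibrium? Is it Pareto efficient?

(Defect, Defect) is NE; not Pareto efficient

Work:
Defect dominates Cooperate for both players:
If P2 cooperates: Defect (7) > Cooperate (5)
If P2 defects: Defect (3) > Cooperate (2)
NE: (Defect, Defect) with payoff (3, 3)
But (Cooperate, Cooperate) = (5, 5) Pareto dominates (3, 3)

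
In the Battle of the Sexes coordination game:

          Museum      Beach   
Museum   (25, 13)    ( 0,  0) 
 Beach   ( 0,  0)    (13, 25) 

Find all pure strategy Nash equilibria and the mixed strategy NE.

Pure NE: (Museum, Museum) and (Beach, Beach); Mixed NE: p = 0.6579, q = 0.3421

Work:
Check pure NE:
(Museum, Museum): (25, 13) - no unilateral deviation beneficial
(Beach, Beach): (13, 25) - no unilateral deviation beneficial
Mixed NE: P1 plays Museum with p = 0.6579, P2 plays Museum with q = 0.3421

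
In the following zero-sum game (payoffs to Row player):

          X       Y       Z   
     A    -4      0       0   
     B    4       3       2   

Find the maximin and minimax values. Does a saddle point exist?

Maximin = 2, Minimax = 2, Saddle: True

Work:
Row minimums: [-4, 2] → maximin = 2
Column maximums: [4, 3, 2] → minimax = 2
Saddle point exists! Game value = 2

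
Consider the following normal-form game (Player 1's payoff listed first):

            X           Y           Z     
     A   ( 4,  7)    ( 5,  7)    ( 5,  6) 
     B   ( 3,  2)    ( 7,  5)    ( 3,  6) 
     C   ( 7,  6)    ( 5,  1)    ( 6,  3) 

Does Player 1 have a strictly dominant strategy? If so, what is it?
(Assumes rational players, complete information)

No strictly dominant strategy exists for Player 1

Work:
A strategy strictly dominates another if it gives a strictly higher payoff against every opponent action. Compare each pair of P1's strategies column-by-column:
  A vs B: [4 vs 3, 5 vs 7, 5 vs 3] → A does not strictly dominate B (column Y: 5 ≤ 7)
  A vs C: [4 vs 7, 5 vs 5, 5 vs 6] → A does not strictly dominate C (column X: 4 ≤ 7)
  B vs A: [3 vs 4, 7 vs 5, 3 vs 5] → B does not strictly dominate A (column X: 3 ≤ 4)
  B vs C: [3 vs 7, 7 vs 5, 3 vs 6] → B does not strictly dominate C (column X: 3 ≤ 7)
  C vs A: [7 vs 4, 5 vs 5, 6 vs 5] → C does not strictly dominate A (column Y: 5 ≤ 5)
  C vs B: [7 vs 3, 5 vs 7, 6 vs 3] → C does not strictly dominate B (column Y: 5 ≤ 7)
No single strategy strictly dominates all others → no strictly dominant strategy.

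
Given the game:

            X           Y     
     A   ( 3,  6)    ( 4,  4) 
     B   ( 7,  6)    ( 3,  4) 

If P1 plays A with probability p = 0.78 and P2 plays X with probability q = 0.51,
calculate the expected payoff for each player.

E[P1] = 3.831, E[P2] = 5.02

Work:
E[P1] = p·q·π₁(A,X) + p·(1-q)·π₁(A,Y) + (1-p)·q·π₁(B,X) + (1-p)·(1-q)·π₁(B,Y)
= 0.78·0.51·3 + 0.78·0.49·4 + 0.22·0.51·7 + 0.22·0.49·3
= 3.831

E[P2] = 5.02 (similar calculation)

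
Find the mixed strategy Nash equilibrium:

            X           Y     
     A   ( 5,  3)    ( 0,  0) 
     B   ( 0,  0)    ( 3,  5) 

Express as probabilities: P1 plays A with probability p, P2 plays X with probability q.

p = 0.625, q = 0.375

Work:
Find probabilities that make opponent indifferent:
P2 chooses q to make P1 indifferent between A and B
P1 chooses p to make P2 indifferent between X and Y
Mixed NE: P1 plays (A: 0.625, B: 0.375), P2 plays (X: 0.375, Y: 0.625)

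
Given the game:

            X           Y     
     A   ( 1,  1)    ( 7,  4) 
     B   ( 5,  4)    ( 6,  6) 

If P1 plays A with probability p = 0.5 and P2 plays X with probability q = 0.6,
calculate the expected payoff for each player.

E[P1] = 4.4, E[P2] = 3.5

Work:
E[P1] = p·q·π₁(A,X) + p·(1-q)·π₁(A,Y) + (1-p)·q·π₁(B,X) + (1-p)·(1-q)·π₁(B,Y)
= 0.5·0.6·1 + 0.5·0.4·7 + 0.5·0.6·5 + 0.5·0.4·6
= 4.4

E[P2] = 3.5 (similar calculation)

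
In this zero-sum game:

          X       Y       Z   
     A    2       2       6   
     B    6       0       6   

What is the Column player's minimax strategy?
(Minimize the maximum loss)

Column should play Y, value = 2

Work:
Column player minimizes Row's maximum payoff:
Column X: max payoff to Row = 6
Column Y: max payoff to Row = 2
Column Z: max payoff to Row = 6
Minimum is 2, achieved by column Y.
Minimax strategy: Y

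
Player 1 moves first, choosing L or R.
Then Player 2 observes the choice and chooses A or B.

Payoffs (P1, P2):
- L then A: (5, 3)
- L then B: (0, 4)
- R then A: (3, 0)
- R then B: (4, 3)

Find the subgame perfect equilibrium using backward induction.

P1 plays R, P2 plays B after L and B after R; Payoff (4, 3)

Work:
Backward induction:
After L: P2 chooses B → P1 gets 0
After R: P2 chooses B → P1 gets 4
P1 chooses R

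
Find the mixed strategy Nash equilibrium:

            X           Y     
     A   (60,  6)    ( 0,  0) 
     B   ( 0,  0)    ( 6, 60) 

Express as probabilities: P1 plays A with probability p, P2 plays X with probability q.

p = 0.9091, q = 0.0909

Work:
Find probabilities that make opponent indifferent:
P2 chooses q to make P1 indifferent between A and B
P1 chooses p to make P2 indifferent between X and Y
Mixed NE: P1 plays (A: 0.9091, B: 0.0909), P2 plays (X: 0.0909, Y: 0.9091)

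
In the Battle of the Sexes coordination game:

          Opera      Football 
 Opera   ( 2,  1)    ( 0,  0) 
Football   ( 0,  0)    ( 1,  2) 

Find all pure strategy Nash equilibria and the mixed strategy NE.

Pure NE: (Opera, Opera) and (Football, Football); Mixed NE: p = 0.6667, q = 0.3333

Work:
Check pure NE:
(Opera, Opera): (2, 1) - no unilateral deviation beneficial
(Football, Football): (1, 2) - no unilateral deviation beneficial
Mixed NE: P1 plays Opera with p = 0.6667, P2 plays Opera with q = 0.3333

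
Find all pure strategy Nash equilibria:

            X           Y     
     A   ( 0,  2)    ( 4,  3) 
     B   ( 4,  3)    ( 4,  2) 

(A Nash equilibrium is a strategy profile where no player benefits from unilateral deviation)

Nash equilibrium: (A, Y), (B, X)

Work:
Best responses:
  P1 vs X: payoffs [0, 4] → best response B (payoff 4)
  P1 vs Y: payoffs [4, 4] → best response A/B (payoff 4)
  P2 vs A: payoffs [2, 3] → best response Y (payoff 3)
  P2 vs B: payoffs [3, 2] → best response X (payoff 3)
Mutual best responses: (A,Y), (B,X) → Nash equilibria.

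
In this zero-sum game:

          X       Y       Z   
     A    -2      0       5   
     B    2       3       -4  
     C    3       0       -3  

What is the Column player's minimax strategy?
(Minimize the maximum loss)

Column should play X or Y (all achieve the minimum), value = 3

Work:
Column player minimizes Row's maximum payoff:
Column X: max payoff to Row = 3
Column Y: max payoff to Row = 3
Column Z: max payoff to Row = 5
Minimum is 3, achieved by columns X, Y (tied).
Each of X or Y is a minimax strategy.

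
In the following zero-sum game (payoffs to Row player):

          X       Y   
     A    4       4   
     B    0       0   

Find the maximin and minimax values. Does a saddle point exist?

Maximin = 4, Minimax = 4, Saddle: True

Work:
Row minimums: [4, 0] → maximin = 4
Column maximums: [4, 4] → minimax = 4
Saddle point exists! Game value = 4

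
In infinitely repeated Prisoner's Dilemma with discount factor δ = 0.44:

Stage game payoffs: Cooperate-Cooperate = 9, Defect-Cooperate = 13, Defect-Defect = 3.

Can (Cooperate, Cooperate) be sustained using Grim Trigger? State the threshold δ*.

δ* = 0.4; since δ = 0.44 ≥ 0.4, cooperation can be sustained

Work:
For Grim Trigger:
Cooperate forever: 9/(1-δ)
Defect then punished: 13 + 3·δ/(1-δ)
Need: 9/(1-δ) ≥ 13 + 3·δ/(1-δ)
Solving: δ ≥ (T-R)/(T-P) = (13-9)/(13-3) = 0.4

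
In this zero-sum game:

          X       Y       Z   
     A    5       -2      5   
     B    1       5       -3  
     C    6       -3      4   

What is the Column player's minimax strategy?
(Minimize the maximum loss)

Column should play Y or Z (all achieve the minimum), value = 5

Work:
Column player minimizes Row's maximum payoff:
Column X: max payoff to Row = 6
Column Y: max payoff to Row = 5
Column Z: max payoff to Row = 5
Minimum is 5, achieved by columns Y, Z (tied).
Each of Y or Z is a minimax strategy.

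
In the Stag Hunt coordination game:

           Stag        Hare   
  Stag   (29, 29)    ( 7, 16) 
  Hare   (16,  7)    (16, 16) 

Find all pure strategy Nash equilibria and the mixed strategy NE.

Pure NE: (Stag, Stag) and (Hare, Hare); Mixed NE: p = 0.4091, q = 0.4091

Work:
Check pure NE:
(Stag, Stag): (29, 29) - no unilateral deviation beneficial
(Hare, Hare): (16, 16) - no unilateral deviation beneficial
Mixed NE: P1 plays Stag with p = 0.4091, P2 plays Stag with q = 0.4091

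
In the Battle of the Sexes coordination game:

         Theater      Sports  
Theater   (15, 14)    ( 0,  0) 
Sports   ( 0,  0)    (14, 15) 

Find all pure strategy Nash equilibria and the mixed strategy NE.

Pure NE: (Theater, Theater) and (Sports, Sports); Mixed NE: p = 0.5172, q = 0.4828

Work:
Check pure NE:
(Theater, Theater): (15, 14) - no unilateral deviation beneficial
(Sports, Sports): (14, 15) - no unilateral deviation beneficial
Mixed NE: P1 plays Theater with p = 0.5172, P2 plays Theater with q = 0.4828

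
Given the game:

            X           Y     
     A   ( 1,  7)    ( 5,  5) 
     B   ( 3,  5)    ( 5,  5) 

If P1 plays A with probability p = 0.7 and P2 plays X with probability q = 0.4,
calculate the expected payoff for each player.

E[P1] = 3.64, E[P2] = 5.56

Work:
E[P1] = p·q·π₁(A,X) + p·(1-q)·π₁(A,Y) + (1-p)·q·π₁(B,X) + (1-p)·(1-q)·π₁(B,Y)
= 0.7·0.4·1 + 0.7·0.6·5 + 0.3·0.4·3 + 0.3·0.6·5
= 3.64

E[P2] = 5.56 (similar calculation)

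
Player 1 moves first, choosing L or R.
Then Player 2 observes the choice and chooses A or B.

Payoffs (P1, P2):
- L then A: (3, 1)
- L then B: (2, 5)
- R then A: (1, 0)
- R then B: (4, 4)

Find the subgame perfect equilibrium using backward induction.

P1 plays R, P2 plays B after L and B after R; Payoff (4, 4)

Work:
Backward induction:
After L: P2 chooses B → P1 gets 2
After R: P2 chooses B → P1 gets 4
P1 chooses R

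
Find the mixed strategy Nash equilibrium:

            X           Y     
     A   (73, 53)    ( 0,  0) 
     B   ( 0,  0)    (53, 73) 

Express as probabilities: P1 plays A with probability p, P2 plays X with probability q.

p = 0.5794, q = 0.4206

Work:
Find probabilities that make opponent indifferent:
P2 chooses q to make P1 indifferent between A and B
P1 chooses p to make P2 indifferent between X and Y
Mixed NE: P1 plays (A: 0.5794, B: 0.4206), P2 plays (X: 0.4206, Y: 0.5794)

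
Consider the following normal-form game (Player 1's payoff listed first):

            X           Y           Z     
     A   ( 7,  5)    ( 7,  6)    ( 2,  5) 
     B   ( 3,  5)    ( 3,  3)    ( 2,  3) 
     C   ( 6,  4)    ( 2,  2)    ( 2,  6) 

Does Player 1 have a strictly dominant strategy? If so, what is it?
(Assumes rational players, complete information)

No strictly dominant strategy exists for Player 1

Work:
A strategy strictly dominates another if it gives a strictly higher payoff against every opponent action. Compare each pair of P1's strategies column-by-column:
  A vs B: [7 vs 3, 7 vs 3, 2 vs 2] → A does not strictly dominate B (column Z: 2 ≤ 2)
  A vs C: [7 vs 6, 7 vs 2, 2 vs 2] → A does not strictly dominate C (column Z: 2 ≤ 2)
  B vs A: [3 vs 7, 3 vs 7, 2 vs 2] → B does not strictly dominate A (column X: 3 ≤ 7)
  B vs C: [3 vs 6, 3 vs 2, 2 vs 2] → B does not strictly dominate C (column X: 3 ≤ 6)
  C vs A: [6 vs 7, 2 vs 7, 2 vs 2] → C does not strictly dominate A (column X: 6 ≤ 7)
  C vs B: [6 vs 3, 2 vs 3, 2 vs 2] → C does not strictly dominate B (column Y: 2 ≤ 3)
No single strategy strictly dominates all others → no strictly dominant strategy.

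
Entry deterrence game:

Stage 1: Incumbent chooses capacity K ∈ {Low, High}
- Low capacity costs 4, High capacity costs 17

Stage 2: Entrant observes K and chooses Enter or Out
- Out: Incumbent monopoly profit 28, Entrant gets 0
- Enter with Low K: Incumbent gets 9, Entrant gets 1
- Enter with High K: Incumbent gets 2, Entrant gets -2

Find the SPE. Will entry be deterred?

SPE: (High, Enter|Low, Out|High); Entry deterred. Incumbent net profit = 11

Work:
After Low K: Entrant enters (1 > 0)
After High K: Entrant stays out (-2 < 0)
Incumbent: Low → 9−4=5, High → 28−17=11
Incumbent chooses High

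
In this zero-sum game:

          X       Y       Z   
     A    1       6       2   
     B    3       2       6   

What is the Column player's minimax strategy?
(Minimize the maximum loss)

Column should play X, value = 3

Work:
Column player minimizes Row's maximum payoff:
Column X: max payoff to Row = 3
Column Y: max payoff to Row = 6
Column Z: max payoff to Row = 6
Minimum is 3, achieved by column X.
Minimax strategy: X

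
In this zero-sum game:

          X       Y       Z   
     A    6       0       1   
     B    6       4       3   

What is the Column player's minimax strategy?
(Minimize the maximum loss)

Column should play Z, value = 3

Work:
Column player minimizes Row's maximum payoff:
Column X: max payoff to Row = 6
Column Y: max payoff to Row = 4
Column Z: max payoff to Row = 3
Minimum is 3, achieved by column Z.
Minimax strategy: Z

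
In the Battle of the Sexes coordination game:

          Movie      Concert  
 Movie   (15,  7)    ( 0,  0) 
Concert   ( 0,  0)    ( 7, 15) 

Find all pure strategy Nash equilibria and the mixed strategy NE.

Pure NE: (Movie, Movie) and (Concert, Concert); Mixed NE: p = 0.6818, q = 0.3182

Work:
Check pure NE:
(Movie, Movie): (15, 7) - no unilateral deviation beneficial
(Concert, Concert): (7, 15) - no unilateral deviation beneficial
Mixed NE: P1 plays Movie with p = 0.6818, P2 plays Movie with q = 0.3182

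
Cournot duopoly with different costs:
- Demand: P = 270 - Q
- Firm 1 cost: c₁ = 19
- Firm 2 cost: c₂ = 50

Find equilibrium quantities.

q₁* = 94.0, q₂* = 63.0

Work:
Reaction: q₁ = (270 - 19 - q₂)/2
Reaction: q₂ = (270 - 50 - q₁)/2
Solve simultaneously:
q₁* = (270 - 2×19 + 50)/3 = 94.0
q₂* = (270 - 2×50 + 19)/3 = 63.0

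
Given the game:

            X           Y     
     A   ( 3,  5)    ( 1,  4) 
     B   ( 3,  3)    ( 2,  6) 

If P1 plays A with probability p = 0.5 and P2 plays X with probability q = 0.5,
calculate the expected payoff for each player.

E[P1] = 2.25, E[P2] = 4.5

Work:
E[P1] = p·q·π₁(A,X) + p·(1-q)·π₁(A,Y) + (1-p)·q·π₁(B,X) + (1-p)·(1-q)·π₁(B,Y)
= 0.5·0.5·3 + 0.5·0.5·1 + 0.5·0.5·3 + 0.5·0.5·2
= 2.25

E[P2] = 4.5 (similar calculation)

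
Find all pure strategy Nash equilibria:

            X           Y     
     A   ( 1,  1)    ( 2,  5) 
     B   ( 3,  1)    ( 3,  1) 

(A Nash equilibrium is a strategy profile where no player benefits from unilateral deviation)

Nash equilibrium: (B, X), (B, Y)

Work:
Best responses:
  P1 vs X: payoffs [1, 3] → best response B (payoff 3)
  P1 vs Y: payoffs [2, 3] → best response B (payoff 3)
  P2 vs A: payoffs [1, 5] → best response Y (payoff 5)
  P2 vs B: payoffs [1, 1] → best response X/Y (payoff 1)
Mutual best responses: (B,X), (B,Y) → Nash equilibria.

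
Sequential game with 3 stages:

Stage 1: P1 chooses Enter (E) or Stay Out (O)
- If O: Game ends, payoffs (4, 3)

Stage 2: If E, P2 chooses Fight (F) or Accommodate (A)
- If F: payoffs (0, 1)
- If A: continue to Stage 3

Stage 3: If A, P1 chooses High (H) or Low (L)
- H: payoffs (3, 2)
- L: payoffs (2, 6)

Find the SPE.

SPE: (O, A, H); Outcome (4, 3)

Work:
Stage 3: P1 chooses H (3 vs 2)
Stage 2: P2: F->1, A->2 (anticipating H). Choose A
Stage 1: P1: O->4, E->3 (anticipating A, H). Choose O
SPE path: O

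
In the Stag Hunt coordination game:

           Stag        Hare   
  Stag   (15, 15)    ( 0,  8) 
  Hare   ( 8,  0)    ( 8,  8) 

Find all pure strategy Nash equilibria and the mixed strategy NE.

Pure NE: (Stag, Stag) and (Hare, Hare); Mixed NE: p = 0.5333, q = 0.5333

Work:
Check pure NE:
(Stag, Stag): (15, 15) - no unilateral deviation beneficial
(Hare, Hare): (8, 8) - no unilateral deviation beneficial
Mixed NE: P1 plays Stag with p = 0.5333, P2 plays Stag with q = 0.5333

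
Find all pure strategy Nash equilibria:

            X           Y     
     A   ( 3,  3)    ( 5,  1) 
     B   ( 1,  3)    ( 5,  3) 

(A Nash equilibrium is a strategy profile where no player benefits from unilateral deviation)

Nash equilibrium: (A, X), (B, Y)

Work:
Best responses:
  P1 vs X: payoffs [3, 1] → best response A (payoff 3)
  P1 vs Y: payoffs [5, 5] → best response A/B (payoff 5)
  P2 vs A: payoffs [3, 1] → best response X (payoff 3)
  P2 vs B: payoffs [3, 3] → best response X/Y (payoff 3)
Mutual best responses: (A,X), (B,Y) → Nash equilibria.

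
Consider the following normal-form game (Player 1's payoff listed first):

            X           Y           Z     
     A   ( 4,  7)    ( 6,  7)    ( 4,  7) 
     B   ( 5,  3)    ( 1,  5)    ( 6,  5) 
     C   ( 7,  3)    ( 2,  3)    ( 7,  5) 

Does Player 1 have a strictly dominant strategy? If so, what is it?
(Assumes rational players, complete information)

No strictly dominant strategy exists for Player 1

Work:
A strategy strictly dominates another if it gives a strictly higher payoff against every opponent action. Compare each pair of P1's strategies column-by-column:
  A vs B: [4 vs 5, 6 vs 1, 4 vs 6] → A does not strictly dominate B (column X: 4 ≤ 5)
  A vs C: [4 vs 7, 6 vs 2, 4 vs 7] → A does not strictly dominate C (column X: 4 ≤ 7)
  B vs A: [5 vs 4, 1 vs 6, 6 vs 4] → B does not strictly dominate A (column Y: 1 ≤ 6)
  B vs C: [5 vs 7, 1 vs 2, 6 vs 7] → B does not strictly dominate C (column X: 5 ≤ 7)
  C vs A: [7 vs 4, 2 vs 6, 7 vs 4] → C does not strictly dominate A (column Y: 2 ≤ 6)
  C vs B: [7 vs 5, 2 vs 1, 7 vs 6] → C strictly dominates B
No single strategy strictly dominates all others → no strictly dominant strategy.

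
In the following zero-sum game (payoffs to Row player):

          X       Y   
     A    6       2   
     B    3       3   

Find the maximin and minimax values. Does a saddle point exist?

Maximin = 3, Minimax = 3, Saddle: True

Work:
Row minimums: [2, 3] → maximin = 3
Column maximums: [6, 3] → minimax = 3
Saddle point exists! Game value = 3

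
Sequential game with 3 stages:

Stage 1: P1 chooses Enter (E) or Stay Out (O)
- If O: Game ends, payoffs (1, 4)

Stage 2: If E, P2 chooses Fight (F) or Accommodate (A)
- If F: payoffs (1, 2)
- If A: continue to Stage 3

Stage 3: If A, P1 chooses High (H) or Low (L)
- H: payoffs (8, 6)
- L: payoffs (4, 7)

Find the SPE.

SPE: (E, A, H); Outcome (8, 6)

Work:
Stage 3: P1 chooses H (8 vs 4)
Stage 2: P2: F->2, A->6 (anticipating H). Choose A
Stage 1: P1: O->1, E->8 (anticipating A, H). Choose E
SPE path: E -> A -> H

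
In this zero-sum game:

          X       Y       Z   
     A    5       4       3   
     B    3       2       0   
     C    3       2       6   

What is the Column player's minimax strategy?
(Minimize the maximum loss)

Column should play Y, value = 4

Work:
Column player minimizes Row's maximum payoff:
Column X: max payoff to Row = 5
Column Y: max payoff to Row = 4
Column Z: max payoff to Row = 6
Minimum is 4, achieved by column Y.
Minimax strategy: Y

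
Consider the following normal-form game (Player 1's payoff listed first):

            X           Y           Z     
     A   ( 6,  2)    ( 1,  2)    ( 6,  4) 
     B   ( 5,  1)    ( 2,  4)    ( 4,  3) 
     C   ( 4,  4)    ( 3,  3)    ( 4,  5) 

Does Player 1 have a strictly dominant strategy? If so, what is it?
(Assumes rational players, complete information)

No strictly dominant strategy exists for Player 1

Work:
A strategy strictly dominates another if it gives a strictly higher payoff against every opponent action. Compare each pair of P1's strategies column-by-column:
  A vs B: [6 vs 5, 1 vs 2, 6 vs 4] → A does not strictly dominate B (column Y: 1 ≤ 2)
  A vs C: [6 vs 4, 1 vs 3, 6 vs 4] → A does not strictly dominate C (column Y: 1 ≤ 3)
  B vs A: [5 vs 6, 2 vs 1, 4 vs 6] → B does not strictly dominate A (column X: 5 ≤ 6)
  B vs C: [5 vs 4, 2 vs 3, 4 vs 4] → B does not strictly dominate C (column Y: 2 ≤ 3)
  C vs A: [4 vs 6, 3 vs 1, 4 vs 6] → C does not strictly dominate A (column X: 4 ≤ 6)
  C vs B: [4 vs 5, 3 vs 2, 4 vs 4] → C does not strictly dominate B (column X: 4 ≤ 5)
No single strategy strictly dominates all others → no strictly dominant strategy.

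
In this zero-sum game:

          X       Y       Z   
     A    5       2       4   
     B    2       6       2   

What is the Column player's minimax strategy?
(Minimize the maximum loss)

Column should play Z, value = 4

Work:
Column player minimizes Row's maximum payoff:
Column X: max payoff to Row = 5
Column Y: max payoff to Row = 6
Column Z: max payoff to Row = 4
Minimum is 4, achieved by column Z.
Minimax strategy: Z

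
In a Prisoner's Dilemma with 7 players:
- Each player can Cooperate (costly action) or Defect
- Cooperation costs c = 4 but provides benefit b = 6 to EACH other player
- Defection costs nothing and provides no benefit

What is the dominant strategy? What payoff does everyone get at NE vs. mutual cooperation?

Dominant: Defect; NE payoff = 0; Coop payoff = 32

Work:
Defect dominates (saves cost c = 4, benefit to others is external)
NE: All defect → everyone gets 0
If all cooperate: each receives (6)×6 - 4 = 32
Social dilemma: 32 > 0 but NE gives 0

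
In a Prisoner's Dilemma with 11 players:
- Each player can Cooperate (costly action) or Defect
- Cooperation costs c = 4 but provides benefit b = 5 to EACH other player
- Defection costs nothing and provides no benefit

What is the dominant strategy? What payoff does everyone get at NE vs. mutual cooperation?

Dominant: Defect; NE payoff = 0; Coop payoff = 46

Work:
Defect dominates (saves cost c = 4, benefit to others is external)
NE: All defect → everyone gets 0
If all cooperate: each receives (10)×5 - 4 = 46
Social dilemma: 46 > 0 but NE gives 0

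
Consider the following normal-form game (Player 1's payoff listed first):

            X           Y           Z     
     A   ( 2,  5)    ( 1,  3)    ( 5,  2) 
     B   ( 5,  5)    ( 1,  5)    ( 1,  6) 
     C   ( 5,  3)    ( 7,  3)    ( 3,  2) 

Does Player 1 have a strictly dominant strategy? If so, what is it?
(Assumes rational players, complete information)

No strictly dominant strategy exists for Player 1

Work:
A strategy strictly dominates another if it gives a strictly higher payoff against every opponent action. Compare each pair of P1's strategies column-by-column:
  A vs B: [2 vs 5, 1 vs 1, 5 vs 1] → A does not strictly dominate B (column X: 2 ≤ 5)
  A vs C: [2 vs 5, 1 vs 7, 5 vs 3] → A does not strictly dominate C (column X: 2 ≤ 5)
  B vs A: [5 vs 2, 1 vs 1, 1 vs 5] → B does not strictly dominate A (column Y: 1 ≤ 1)
  B vs C: [5 vs 5, 1 vs 7, 1 vs 3] → B does not strictly dominate C (column X: 5 ≤ 5)
  C vs A: [5 vs 2, 7 vs 1, 3 vs 5] → C does not strictly dominate A (column Z: 3 ≤ 5)
  C vs B: [5 vs 5, 7 vs 1, 3 vs 1] → C does not strictly dominate B (column X: 5 ≤ 5)
No single strategy strictly dominates all others → no strictly dominant strategy.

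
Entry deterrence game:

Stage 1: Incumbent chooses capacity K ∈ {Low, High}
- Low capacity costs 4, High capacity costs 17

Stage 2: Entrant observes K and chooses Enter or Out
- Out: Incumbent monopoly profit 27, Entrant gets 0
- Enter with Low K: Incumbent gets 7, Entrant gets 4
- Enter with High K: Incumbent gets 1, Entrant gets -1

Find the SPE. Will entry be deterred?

SPE: (High, Enter|Low, Out|High); Entry deterred. Incumbent net profit = 10

Work:
After Low K: Entrant enters (4 > 0)
After High K: Entrant stays out (-1 < 0)
Incumbent: Low → 7−4=3, High → 27−17=10
Incumbent chooses High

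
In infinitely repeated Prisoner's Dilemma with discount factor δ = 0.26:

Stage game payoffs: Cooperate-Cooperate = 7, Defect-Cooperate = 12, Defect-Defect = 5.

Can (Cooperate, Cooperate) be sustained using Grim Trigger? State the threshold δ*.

δ* = 0.7143; since δ = 0.26 < 0.7143, cooperation cannot be sustained

Work:
For Grim Trigger:
Cooperate forever: 7/(1-δ)
Defect then punished: 12 + 5·δ/(1-δ)
Need: 7/(1-δ) ≥ 12 + 5·δ/(1-δ)
Solving: δ ≥ (T-R)/(T-P) = (12-7)/(12-5) = 0.7143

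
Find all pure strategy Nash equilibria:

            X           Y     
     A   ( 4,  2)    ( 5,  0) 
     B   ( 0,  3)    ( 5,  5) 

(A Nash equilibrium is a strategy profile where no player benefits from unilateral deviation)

Nash equilibrium: (A, X), (B, Y)

Work:
Best responses:
  P1 vs X: payoffs [4, 0] → best response A (payoff 4)
  P1 vs Y: payoffs [5, 5] → best response A/B (payoff 5)
  P2 vs A: payoffs [2, 0] → best response X (payoff 2)
  P2 vs B: payoffs [3, 5] → best response Y (payoff 5)
Mutual best responses: (A,X), (B,Y) → Nash equilibria.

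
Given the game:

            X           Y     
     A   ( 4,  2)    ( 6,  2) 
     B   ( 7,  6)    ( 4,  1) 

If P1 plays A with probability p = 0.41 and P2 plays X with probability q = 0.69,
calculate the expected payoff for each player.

E[P1] = 5.4755, E[P2] = 3.4455

Work:
E[P1] = p·q·π₁(A,X) + p·(1-q)·π₁(A,Y) + (1-p)·q·π₁(B,X) + (1-p)·(1-q)·π₁(B,Y)
= 0.41·0.69·4 + 0.41·0.31·6 + 0.59·0.69·7 + 0.59·0.31·4
= 5.4755

E[P2] = 3.4455 (similar calculation)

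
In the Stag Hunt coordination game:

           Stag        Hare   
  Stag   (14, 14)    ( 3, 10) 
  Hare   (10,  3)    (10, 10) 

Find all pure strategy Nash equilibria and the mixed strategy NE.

Pure NE: (Stag, Stag) and (Hare, Hare); Mixed NE: p = 0.6364, q = 0.6364

Work:
Check pure NE:
(Stag, Stag): (14, 14) - no unilateral deviation beneficial
(Hare, Hare): (10, 10) - no unilateral deviation beneficial
Mixed NE: P1 plays Stag with p = 0.6364, P2 plays Stag with q = 0.6364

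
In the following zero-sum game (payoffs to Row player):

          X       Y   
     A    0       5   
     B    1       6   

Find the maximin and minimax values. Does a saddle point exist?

Maximin = 1, Minimax = 1, Saddle: True

Work:
Row minimums: [0, 1] → maximin = 1
Column maximums: [1, 6] → minimax = 1
Saddle point exists! Game value = 1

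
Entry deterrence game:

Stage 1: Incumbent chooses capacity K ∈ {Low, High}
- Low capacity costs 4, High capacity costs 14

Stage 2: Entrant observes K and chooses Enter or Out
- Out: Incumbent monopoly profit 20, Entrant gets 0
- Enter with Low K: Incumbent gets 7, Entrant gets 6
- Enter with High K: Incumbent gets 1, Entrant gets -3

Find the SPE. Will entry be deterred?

SPE: (High, Enter|Low, Out|High); Entry deterred. Incumbent net profit = 6

Work:
After Low K: Entrant enters (6 > 0)
After High K: Entrant stays out (-3 < 0)
Incumbent: Low → 7−4=3, High → 20−14=6
Incumbent chooses High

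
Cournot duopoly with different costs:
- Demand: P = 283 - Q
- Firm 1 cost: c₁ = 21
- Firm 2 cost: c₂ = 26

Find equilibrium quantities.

q₁* = 89.0, q₂* = 84.0

Work:
Reaction: q₁ = (283 - 21 - q₂)/2
Reaction: q₂ = (283 - 26 - q₁)/2
Solve simultaneously:
q₁* = (283 - 2×21 + 26)/3 = 89.0
q₂* = (283 - 2×26 + 21)/3 = 84.0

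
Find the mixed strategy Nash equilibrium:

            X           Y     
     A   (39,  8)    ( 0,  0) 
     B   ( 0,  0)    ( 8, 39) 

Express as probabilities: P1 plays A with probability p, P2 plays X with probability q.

p = 0.8298, q = 0.1702

Work:
Find probabilities that make opponent indifferent:
P2 chooses q to make P1 indifferent between A and B
P1 chooses p to make P2 indifferent between X and Y
Mixed NE: P1 plays (A: 0.8298, B: 0.1702), P2 plays (X: 0.1702, Y: 0.8298)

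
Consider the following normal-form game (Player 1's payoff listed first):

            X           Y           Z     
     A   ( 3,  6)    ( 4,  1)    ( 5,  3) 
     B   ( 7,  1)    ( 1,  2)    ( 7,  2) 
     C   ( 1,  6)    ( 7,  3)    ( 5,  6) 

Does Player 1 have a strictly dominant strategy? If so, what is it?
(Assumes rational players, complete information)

No strictly dominant strategy exists for Player 1

Work:
A strategy strictly dominates another if it gives a strictly higher payoff against every opponent action. Compare each pair of P1's strategies column-by-column:
  A vs B: [3 vs 7, 4 vs 1, 5 vs 7] → A does not strictly dominate B (column X: 3 ≤ 7)
  A vs C: [3 vs 1, 4 vs 7, 5 vs 5] → A does not strictly dominate C (column Y: 4 ≤ 7)
  B vs A: [7 vs 3, 1 vs 4, 7 vs 5] → B does not strictly dominate A (column Y: 1 ≤ 4)
  B vs C: [7 vs 1, 1 vs 7, 7 vs 5] → B does not strictly dominate C (column Y: 1 ≤ 7)
  C vs A: [1 vs 3, 7 vs 4, 5 vs 5] → C does not strictly dominate A (column X: 1 ≤ 3)
  C vs B: [1 vs 7, 7 vs 1, 5 vs 7] → C does not strictly dominate B (column X: 1 ≤ 7)
No single strategy strictly dominates all others → no strictly dominant strategy.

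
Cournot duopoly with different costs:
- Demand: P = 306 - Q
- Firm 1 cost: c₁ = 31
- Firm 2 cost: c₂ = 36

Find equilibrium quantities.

q₁* = 93.33, q₂* = 88.33

Work:
Reaction: q₁ = (306 - 31 - q₂)/2
Reaction: q₂ = (306 - 36 - q₁)/2
Solve simultaneously:
q₁* = (306 - 2×31 + 36)/3 = 93.33
q₂* = (306 - 2×36 + 31)/3 = 88.33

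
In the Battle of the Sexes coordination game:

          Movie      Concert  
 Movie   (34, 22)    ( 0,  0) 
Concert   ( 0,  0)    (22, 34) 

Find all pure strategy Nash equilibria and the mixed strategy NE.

Pure NE: (Movie, Movie) and (Concert, Concert); Mixed NE: p = 0.6071, q = 0.3929

Work:
Check pure NE:
(Movie, Movie): (34, 22) - no unilateral deviation beneficial
(Concert, Concert): (22, 34) - no unilateral deviation beneficial
Mixed NE: P1 plays Movie with p = 0.6071, P2 plays Movie with q = 0.3929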